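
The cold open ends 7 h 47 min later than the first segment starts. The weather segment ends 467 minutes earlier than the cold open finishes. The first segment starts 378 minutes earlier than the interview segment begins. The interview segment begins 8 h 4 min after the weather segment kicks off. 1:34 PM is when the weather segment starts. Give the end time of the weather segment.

3:20 PM

The interview segment starts at 1:34 PM + 484 min = 9:38 PM.
The first segment starts at 9:38 PM − 378 min = 3:20 PM.
The cold open ends at 3:20 PM + 467 min = 11:07 PM.
The weather segment ends at 11:07 PM − 467 min = 3:20 PM.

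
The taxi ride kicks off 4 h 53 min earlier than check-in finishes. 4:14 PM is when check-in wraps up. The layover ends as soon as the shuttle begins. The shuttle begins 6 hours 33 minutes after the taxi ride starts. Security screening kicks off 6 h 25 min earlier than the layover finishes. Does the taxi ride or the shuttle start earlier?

The taxi ride starts at 4:14 PM − 293 min = 11:21 AM.
The shuttle starts at 11:21 AM + 393 min = 5:54 PM.
The taxi ride starts at 11:21 AM and the shuttle starts at 5:54 PM, so the taxi ride is first.

the taxi ride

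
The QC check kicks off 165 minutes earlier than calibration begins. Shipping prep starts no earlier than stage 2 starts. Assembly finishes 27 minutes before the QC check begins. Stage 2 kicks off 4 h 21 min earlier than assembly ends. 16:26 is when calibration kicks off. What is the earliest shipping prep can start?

08:53

The QC check starts at 16:26 − 165 min = 13:41.
Assembly ends at 13:41 − 27 min = 13:14.
Stage 2 starts at 13:14 − 261 min = 08:53.
Shipping prep is bounded by stage 2, so the earliest it can start is 08:53.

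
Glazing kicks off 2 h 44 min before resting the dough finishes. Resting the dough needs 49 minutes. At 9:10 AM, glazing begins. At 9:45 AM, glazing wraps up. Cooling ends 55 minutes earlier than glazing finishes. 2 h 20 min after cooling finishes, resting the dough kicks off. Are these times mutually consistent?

Cooling ends at 9:45 AM − 55 min = 8:50 AM.
Resting the dough starts at 8:50 AM + 140 min = 11:10 AM.
Resting the dough ends at 11:10 AM + 49 min = 11:59 AM.
Glazing starts at 11:59 AM − 164 min = 9:15 AM.
But glazing is also said to start at 9:10 AM — a 5-minute conflict.

No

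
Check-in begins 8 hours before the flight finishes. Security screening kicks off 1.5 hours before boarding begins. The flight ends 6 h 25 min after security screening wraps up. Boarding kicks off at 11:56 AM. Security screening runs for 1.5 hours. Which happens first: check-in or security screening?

check-in

Security screening starts at 11:56 AM − 90 min = 10:26 AM.
Security screening ends at 10:26 AM + 90 min = 11:56 AM.
The flight ends at 11:56 AM + 385 min = 6:21 PM.
Check-in starts at 6:21 PM − 480 min = 10:21 AM.
Check-in starts at 10:21 AM and security screening starts at 10:26 AM, so check-in is first.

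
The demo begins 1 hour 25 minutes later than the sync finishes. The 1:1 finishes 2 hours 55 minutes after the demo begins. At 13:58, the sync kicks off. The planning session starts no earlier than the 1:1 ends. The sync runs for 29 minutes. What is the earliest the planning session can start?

18:47

The sync ends at 13:58 + 29 min = 14:27.
The demo starts at 14:27 + 85 min = 15:52.
The 1:1 ends at 15:52 + 175 min = 18:47.
The planning session is bounded by the 1:1, so the earliest it can start is 18:47.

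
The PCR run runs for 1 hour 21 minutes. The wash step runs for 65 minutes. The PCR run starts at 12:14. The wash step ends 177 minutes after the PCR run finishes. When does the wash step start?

15:27

The PCR run ends at 12:14 + 81 min = 13:35.
The wash step ends at 13:35 + 177 min = 16:32.
The wash step starts at 16:32 − 65 min = 15:27.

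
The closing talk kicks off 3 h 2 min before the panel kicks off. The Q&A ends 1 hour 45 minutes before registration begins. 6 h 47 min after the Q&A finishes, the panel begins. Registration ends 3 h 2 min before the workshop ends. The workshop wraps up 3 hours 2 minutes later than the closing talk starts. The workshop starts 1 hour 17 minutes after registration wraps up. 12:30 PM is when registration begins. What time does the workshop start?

The Q&A ends at 12:30 PM − 105 min = 10:45 AM.
The panel starts at 10:45 AM + 407 min = 5:32 PM.
The closing talk starts at 5:32 PM − 182 min = 2:30 PM.
The workshop ends at 2:30 PM + 182 min = 5:32 PM.
Registration ends at 5:32 PM − 182 min = 2:30 PM.
The workshop starts at 2:30 PM + 77 min = 3:47 PM.

3:47 PM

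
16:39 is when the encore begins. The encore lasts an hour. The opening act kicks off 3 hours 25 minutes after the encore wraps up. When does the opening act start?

The encore ends at 16:39 + 60 min = 17:39.
The opening act starts at 17:39 + 205 min = 21:04.

21:04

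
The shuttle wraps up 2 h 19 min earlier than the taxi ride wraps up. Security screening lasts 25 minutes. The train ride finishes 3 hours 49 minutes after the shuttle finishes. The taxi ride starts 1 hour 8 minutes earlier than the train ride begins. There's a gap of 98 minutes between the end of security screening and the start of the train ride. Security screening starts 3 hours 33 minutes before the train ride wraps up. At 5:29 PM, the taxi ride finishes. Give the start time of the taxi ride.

4:21 PM

The shuttle ends at 5:29 PM − 139 min = 3:10 PM.
The train ride ends at 3:10 PM + 229 min = 6:59 PM.
Security screening starts at 6:59 PM − 213 min = 3:26 PM.
Security screening ends at 3:26 PM + 25 min = 3:51 PM.
The train ride starts at 3:51 PM + 98 min = 5:29 PM.
The taxi ride starts at 5:29 PM − 68 min = 4:21 PM.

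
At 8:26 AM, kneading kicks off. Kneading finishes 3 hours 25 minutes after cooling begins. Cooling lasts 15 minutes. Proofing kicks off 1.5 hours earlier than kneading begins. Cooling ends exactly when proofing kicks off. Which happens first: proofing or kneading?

proofing

Proofing starts at 8:26 AM − 90 min = 6:56 AM.
Proofing starts at 6:56 AM and kneading starts at 8:26 AM, so proofing is first.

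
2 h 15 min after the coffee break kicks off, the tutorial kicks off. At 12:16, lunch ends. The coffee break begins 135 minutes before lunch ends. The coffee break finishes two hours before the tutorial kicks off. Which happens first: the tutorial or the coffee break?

the coffee break

The coffee break starts at 12:16 − 135 min = 10:01.
The tutorial starts at 10:01 + 135 min = 12:16.
The tutorial starts at 12:16 and the coffee break starts at 10:01, so the coffee break is first.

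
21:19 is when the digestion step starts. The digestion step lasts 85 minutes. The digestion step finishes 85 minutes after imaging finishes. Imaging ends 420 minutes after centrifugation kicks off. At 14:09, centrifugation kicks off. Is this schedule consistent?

Imaging ends at 14:09 + 420 min = 21:09.
The digestion step ends at 21:09 + 85 min = 22:34.
The digestion step starts at 22:34 − 85 min = 21:09.
But the digestion step is also said to start at 21:19 — a 10-minute conflict.

No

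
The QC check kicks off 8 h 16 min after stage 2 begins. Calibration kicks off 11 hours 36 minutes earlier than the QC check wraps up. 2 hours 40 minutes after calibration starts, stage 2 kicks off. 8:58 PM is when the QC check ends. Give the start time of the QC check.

Calibration starts at 8:58 PM − 696 min = 9:22 AM.
Stage 2 starts at 9:22 AM + 160 min = 12:02 PM.
The QC check starts at 12:02 PM + 496 min = 8:18 PM.

8:18 PM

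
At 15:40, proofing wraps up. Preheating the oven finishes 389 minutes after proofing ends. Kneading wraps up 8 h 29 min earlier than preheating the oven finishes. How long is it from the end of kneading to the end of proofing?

2 hours

Preheating the oven ends at 15:40 + 389 min = 22:09.
Kneading ends at 22:09 − 509 min = 13:40.
From 13:40 to 15:40 is 2 hours.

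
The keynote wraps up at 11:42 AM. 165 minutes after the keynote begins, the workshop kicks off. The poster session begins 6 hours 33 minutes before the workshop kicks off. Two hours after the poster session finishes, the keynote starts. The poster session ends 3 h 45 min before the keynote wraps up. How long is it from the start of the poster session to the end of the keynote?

5 h 33 min

The poster session ends at 11:42 AM − 225 min = 7:57 AM.
The keynote starts at 7:57 AM + 120 min = 9:57 AM.
The workshop starts at 9:57 AM + 165 min = 12:42 PM.
The poster session starts at 12:42 PM − 393 min = 6:09 AM.
From 6:09 AM to 11:42 AM is 5 h 33 min.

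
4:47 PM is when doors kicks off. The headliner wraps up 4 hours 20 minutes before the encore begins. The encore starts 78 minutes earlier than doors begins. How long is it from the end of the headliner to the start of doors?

338 minutes

The encore starts at 4:47 PM − 78 min = 3:29 PM.
The headliner ends at 3:29 PM − 260 min = 11:09 AM.
From 11:09 AM to 4:47 PM is 338 minutes.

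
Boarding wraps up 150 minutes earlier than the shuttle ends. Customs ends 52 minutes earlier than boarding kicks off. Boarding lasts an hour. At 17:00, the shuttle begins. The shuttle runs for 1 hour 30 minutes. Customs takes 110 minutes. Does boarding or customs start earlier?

The shuttle ends at 17:00 + 90 min = 18:30.
Boarding ends at 18:30 − 150 min = 16:00.
Boarding starts at 16:00 − 60 min = 15:00.
Customs ends at 15:00 − 52 min = 14:08.
Customs starts at 14:08 − 110 min = 12:18.
Boarding starts at 15:00 and customs starts at 12:18, so customs is first.

customs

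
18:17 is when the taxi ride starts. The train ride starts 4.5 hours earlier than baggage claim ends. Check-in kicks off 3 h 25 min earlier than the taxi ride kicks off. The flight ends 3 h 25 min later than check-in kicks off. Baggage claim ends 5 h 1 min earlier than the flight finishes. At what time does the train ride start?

08:46

Check-in starts at 18:17 − 205 min = 14:52.
The flight ends at 14:52 + 205 min = 18:17.
Baggage claim ends at 18:17 − 301 min = 13:16.
The train ride starts at 13:16 − 270 min = 08:46.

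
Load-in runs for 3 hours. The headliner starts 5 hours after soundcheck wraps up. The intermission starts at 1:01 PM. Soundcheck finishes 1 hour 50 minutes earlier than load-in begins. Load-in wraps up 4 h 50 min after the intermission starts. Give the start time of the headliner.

6:01 PM

Load-in ends at 1:01 PM + 290 min = 5:51 PM.
Load-in starts at 5:51 PM − 180 min = 2:51 PM.
Soundcheck ends at 2:51 PM − 110 min = 1:01 PM.
The headliner starts at 1:01 PM + 300 min = 6:01 PM.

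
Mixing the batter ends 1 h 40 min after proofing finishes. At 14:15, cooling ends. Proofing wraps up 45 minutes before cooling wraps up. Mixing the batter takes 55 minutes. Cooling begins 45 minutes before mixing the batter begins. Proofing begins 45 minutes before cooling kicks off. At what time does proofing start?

12:45

Proofing ends at 14:15 − 45 min = 13:30.
Mixing the batter ends at 13:30 + 100 min = 15:10.
Mixing the batter starts at 15:10 − 55 min = 14:15.
Cooling starts at 14:15 − 45 min = 13:30.
Proofing starts at 13:30 − 45 min = 12:45.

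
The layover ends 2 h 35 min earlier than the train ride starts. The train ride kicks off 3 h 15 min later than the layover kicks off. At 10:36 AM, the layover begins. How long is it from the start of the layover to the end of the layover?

40 minutes

The train ride starts at 10:36 AM + 195 min = 1:51 PM.
The layover ends at 1:51 PM − 155 min = 11:16 AM.
From 10:36 AM to 11:16 AM is 40 minutes.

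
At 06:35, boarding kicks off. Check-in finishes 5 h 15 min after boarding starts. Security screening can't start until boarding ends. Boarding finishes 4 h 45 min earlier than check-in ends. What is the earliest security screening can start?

Check-in ends at 06:35 + 315 min = 11:50.
Boarding ends at 11:50 − 285 min = 07:05.
Security screening is bounded by boarding, so the earliest it can start is 07:05.

07:05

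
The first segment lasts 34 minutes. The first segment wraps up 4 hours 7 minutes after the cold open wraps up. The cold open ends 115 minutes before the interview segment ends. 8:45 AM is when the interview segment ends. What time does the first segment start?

The cold open ends at 8:45 AM − 115 min = 6:50 AM.
The first segment ends at 6:50 AM + 247 min = 10:57 AM.
The first segment starts at 10:57 AM − 34 min = 10:23 AM.

10:23 AM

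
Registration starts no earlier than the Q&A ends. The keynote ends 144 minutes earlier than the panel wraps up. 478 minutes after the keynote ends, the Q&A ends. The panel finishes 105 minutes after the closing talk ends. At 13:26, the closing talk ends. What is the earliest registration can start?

The panel ends at 13:26 + 105 min = 15:11.
The keynote ends at 15:11 − 144 min = 12:47.
The Q&A ends at 12:47 + 478 min = 20:45.
Registration is bounded by the Q&A, so the earliest it can start is 20:45.

20:45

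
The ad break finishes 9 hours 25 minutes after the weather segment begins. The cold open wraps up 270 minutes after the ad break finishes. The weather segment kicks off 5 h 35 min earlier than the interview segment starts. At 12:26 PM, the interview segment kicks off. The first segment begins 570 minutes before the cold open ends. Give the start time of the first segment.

11:16 AM

The weather segment starts at 12:26 PM − 335 min = 6:51 AM.
The ad break ends at 6:51 AM + 565 min = 4:16 PM.
The cold open ends at 4:16 PM + 270 min = 8:46 PM.
The first segment starts at 8:46 PM − 570 min = 11:16 AM.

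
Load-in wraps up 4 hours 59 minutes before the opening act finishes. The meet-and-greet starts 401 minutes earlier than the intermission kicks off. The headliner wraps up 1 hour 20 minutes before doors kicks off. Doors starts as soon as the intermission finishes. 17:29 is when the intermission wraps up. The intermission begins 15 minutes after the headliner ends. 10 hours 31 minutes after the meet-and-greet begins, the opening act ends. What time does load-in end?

15:15

Doors starts at 17:29.
The headliner ends at 17:29 − 80 min = 16:09.
The intermission starts at 16:09 + 15 min = 16:24.
The meet-and-greet starts at 16:24 − 401 min = 09:43.
The opening act ends at 09:43 + 631 min = 20:14.
Load-in ends at 20:14 − 299 min = 15:15.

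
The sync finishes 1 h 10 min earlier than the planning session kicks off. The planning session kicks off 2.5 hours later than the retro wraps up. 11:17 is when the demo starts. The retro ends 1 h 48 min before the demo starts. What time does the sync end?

10:49

The retro ends at 11:17 − 108 min = 09:29.
The planning session starts at 09:29 + 150 min = 11:59.
The sync ends at 11:59 − 70 min = 10:49.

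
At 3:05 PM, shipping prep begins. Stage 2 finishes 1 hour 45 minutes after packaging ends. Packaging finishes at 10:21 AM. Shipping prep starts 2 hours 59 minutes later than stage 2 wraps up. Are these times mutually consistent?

Stage 2 ends at 10:21 AM + 105 min = 12:06 PM.
Shipping prep starts at 12:06 PM + 179 min = 3:05 PM.
That matches the stated 3:05 PM, so the schedule is consistent.

Yes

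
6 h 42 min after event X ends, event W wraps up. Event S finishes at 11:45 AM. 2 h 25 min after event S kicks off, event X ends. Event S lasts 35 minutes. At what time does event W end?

Event S starts at 11:45 AM − 35 min = 11:10 AM.
Event X ends at 11:10 AM + 145 min = 1:35 PM.
Event W ends at 1:35 PM + 402 min = 8:17 PM.

8:17 PM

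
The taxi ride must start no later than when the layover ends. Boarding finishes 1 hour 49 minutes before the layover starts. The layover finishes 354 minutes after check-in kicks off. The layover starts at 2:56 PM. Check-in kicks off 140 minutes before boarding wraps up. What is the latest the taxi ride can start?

Boarding ends at 2:56 PM − 109 min = 1:07 PM.
Check-in starts at 1:07 PM − 140 min = 10:47 AM.
The layover ends at 10:47 AM + 354 min = 4:41 PM.
The taxi ride is bounded by the layover, so the latest it can start is 4:41 PM.

4:41 PM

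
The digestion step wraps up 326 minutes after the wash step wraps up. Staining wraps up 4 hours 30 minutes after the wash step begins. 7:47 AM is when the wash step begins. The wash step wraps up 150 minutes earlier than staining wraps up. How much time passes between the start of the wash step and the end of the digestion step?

7 hours 26 minutes

Staining ends at 7:47 AM + 270 min = 12:17 PM.
The wash step ends at 12:17 PM − 150 min = 9:47 AM.
The digestion step ends at 9:47 AM + 326 min = 3:13 PM.
From 7:47 AM to 3:13 PM is 7 hours 26 minutes.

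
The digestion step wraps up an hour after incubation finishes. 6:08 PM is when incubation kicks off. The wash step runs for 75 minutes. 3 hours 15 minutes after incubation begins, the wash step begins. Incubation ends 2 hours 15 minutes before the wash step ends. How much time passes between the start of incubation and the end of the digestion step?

The wash step starts at 6:08 PM + 195 min = 9:23 PM.
The wash step ends at 9:23 PM + 75 min = 10:38 PM.
Incubation ends at 10:38 PM − 135 min = 8:23 PM.
The digestion step ends at 8:23 PM + 60 min = 9:23 PM.
From 6:08 PM to 9:23 PM is 3 h 15 min.

3 h 15 min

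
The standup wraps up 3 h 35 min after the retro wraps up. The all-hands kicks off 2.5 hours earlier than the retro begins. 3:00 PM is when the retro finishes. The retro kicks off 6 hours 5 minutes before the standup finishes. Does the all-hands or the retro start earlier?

The standup ends at 3:00 PM + 215 min = 6:35 PM.
The retro starts at 6:35 PM − 365 min = 12:30 PM.
The all-hands starts at 12:30 PM − 150 min = 10:00 AM.
The all-hands starts at 10:00 AM and the retro starts at 12:30 PM, so the all-hands is first.

the all-hands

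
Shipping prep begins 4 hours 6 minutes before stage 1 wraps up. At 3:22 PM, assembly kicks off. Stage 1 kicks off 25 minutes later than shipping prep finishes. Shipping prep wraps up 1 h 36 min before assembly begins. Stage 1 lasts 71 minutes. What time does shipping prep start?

11:16 AM

Shipping prep ends at 3:22 PM − 96 min = 1:46 PM.
Stage 1 starts at 1:46 PM + 25 min = 2:11 PM.
Stage 1 ends at 2:11 PM + 71 min = 3:22 PM.
Shipping prep starts at 3:22 PM − 246 min = 11:16 AM.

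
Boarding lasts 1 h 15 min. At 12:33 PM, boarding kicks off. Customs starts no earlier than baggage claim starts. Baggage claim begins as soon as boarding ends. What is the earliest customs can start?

1:48 PM

Boarding ends at 12:33 PM + 75 min = 1:48 PM.
So baggage claim starts at 1:48 PM.
Customs is bounded by baggage claim, so the earliest it can start is 1:48 PM.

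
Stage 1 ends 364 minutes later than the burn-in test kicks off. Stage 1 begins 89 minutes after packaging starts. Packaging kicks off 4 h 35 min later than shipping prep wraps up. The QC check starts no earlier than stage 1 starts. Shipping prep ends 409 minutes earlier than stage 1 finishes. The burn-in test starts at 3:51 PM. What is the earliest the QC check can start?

Stage 1 ends at 3:51 PM + 364 min = 9:55 PM.
Shipping prep ends at 9:55 PM − 409 min = 3:06 PM.
Packaging starts at 3:06 PM + 275 min = 7:41 PM.
Stage 1 starts at 7:41 PM + 89 min = 9:10 PM.
The QC check is bounded by stage 1, so the earliest it can start is 9:10 PM.

9:10 PM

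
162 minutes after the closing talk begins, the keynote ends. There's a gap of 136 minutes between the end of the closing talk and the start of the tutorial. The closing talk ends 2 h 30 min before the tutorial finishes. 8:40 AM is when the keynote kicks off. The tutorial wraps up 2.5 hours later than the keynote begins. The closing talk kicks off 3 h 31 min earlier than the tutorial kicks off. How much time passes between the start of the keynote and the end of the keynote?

The tutorial ends at 8:40 AM + 150 min = 11:10 AM.
The closing talk ends at 11:10 AM − 150 min = 8:40 AM.
The tutorial starts at 8:40 AM + 136 min = 10:56 AM.
The closing talk starts at 10:56 AM − 211 min = 7:25 AM.
The keynote ends at 7:25 AM + 162 min = 10:07 AM.
From 8:40 AM to 10:07 AM is 87 minutes.

87 minutes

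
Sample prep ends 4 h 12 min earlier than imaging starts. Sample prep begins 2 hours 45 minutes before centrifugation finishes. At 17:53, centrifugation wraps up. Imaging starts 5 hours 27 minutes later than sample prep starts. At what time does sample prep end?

Sample prep starts at 17:53 − 165 min = 15:08.
Imaging starts at 15:08 + 327 min = 20:35.
Sample prep ends at 20:35 − 252 min = 16:23.

16:23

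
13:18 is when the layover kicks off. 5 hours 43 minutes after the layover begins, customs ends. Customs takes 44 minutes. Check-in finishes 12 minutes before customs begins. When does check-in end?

18:05

Customs ends at 13:18 + 343 min = 19:01.
Customs starts at 19:01 − 44 min = 18:17.
Check-in ends at 18:17 − 12 min = 18:05.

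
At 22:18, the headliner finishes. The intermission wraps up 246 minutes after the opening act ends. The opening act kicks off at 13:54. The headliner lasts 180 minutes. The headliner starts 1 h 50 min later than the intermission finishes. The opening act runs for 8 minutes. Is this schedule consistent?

No

The opening act ends at 13:54 + 8 min = 14:02.
The intermission ends at 14:02 + 246 min = 18:08.
The headliner starts at 18:08 + 110 min = 19:58.
The headliner ends at 19:58 + 180 min = 22:58.
But the headliner is also said to end at 22:18 — a 40-minute conflict.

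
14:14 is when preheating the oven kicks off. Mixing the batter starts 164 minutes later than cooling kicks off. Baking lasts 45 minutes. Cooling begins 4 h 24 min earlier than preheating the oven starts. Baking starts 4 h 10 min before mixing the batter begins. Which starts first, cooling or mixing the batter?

Cooling starts at 14:14 − 264 min = 09:50.
Mixing the batter starts at 09:50 + 164 min = 12:34.
Cooling starts at 09:50 and mixing the batter starts at 12:34, so cooling is first.

cooling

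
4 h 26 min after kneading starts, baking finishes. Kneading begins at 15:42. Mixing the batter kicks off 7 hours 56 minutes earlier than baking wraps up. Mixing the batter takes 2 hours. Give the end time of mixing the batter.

Baking ends at 15:42 + 266 min = 20:08.
Mixing the batter starts at 20:08 − 476 min = 12:12.
Mixing the batter ends at 12:12 + 120 min = 14:12.

14:12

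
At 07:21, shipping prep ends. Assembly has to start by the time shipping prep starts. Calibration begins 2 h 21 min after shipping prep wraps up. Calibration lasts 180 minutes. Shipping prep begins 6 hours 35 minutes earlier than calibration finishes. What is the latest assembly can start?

06:07

Calibration starts at 07:21 + 141 min = 09:42.
Calibration ends at 09:42 + 180 min = 12:42.
Shipping prep starts at 12:42 − 395 min = 06:07.
Assembly is bounded by shipping prep, so the latest it can start is 06:07.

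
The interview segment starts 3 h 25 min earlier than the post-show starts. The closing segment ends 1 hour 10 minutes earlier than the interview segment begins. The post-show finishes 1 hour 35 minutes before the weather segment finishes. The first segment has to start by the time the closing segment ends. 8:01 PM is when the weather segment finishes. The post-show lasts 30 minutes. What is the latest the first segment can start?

1:21 PM

The post-show ends at 8:01 PM − 95 min = 6:26 PM.
The post-show starts at 6:26 PM − 30 min = 5:56 PM.
The interview segment starts at 5:56 PM − 205 min = 2:31 PM.
The closing segment ends at 2:31 PM − 70 min = 1:21 PM.
The first segment is bounded by the closing segment, so the latest it can start is 1:21 PM.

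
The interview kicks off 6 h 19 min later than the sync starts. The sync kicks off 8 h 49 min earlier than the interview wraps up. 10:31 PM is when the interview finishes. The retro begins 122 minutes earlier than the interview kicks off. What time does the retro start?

The sync starts at 10:31 PM − 529 min = 1:42 PM.
The interview starts at 1:42 PM + 379 min = 8:01 PM.
The retro starts at 8:01 PM − 122 min = 5:59 PM.

5:59 PM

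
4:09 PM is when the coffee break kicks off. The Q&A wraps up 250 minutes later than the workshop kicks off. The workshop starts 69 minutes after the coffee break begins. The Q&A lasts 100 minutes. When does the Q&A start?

The workshop starts at 4:09 PM + 69 min = 5:18 PM.
The Q&A ends at 5:18 PM + 250 min = 9:28 PM.
The Q&A starts at 9:28 PM − 100 min = 7:48 PM.

7:48 PM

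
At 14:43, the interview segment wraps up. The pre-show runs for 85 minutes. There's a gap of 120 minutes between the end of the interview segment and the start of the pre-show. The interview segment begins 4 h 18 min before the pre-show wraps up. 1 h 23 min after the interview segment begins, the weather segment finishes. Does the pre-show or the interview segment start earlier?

The pre-show starts at 14:43 + 120 min = 16:43.
The pre-show ends at 16:43 + 85 min = 18:08.
The interview segment starts at 18:08 − 258 min = 13:50.
The pre-show starts at 16:43 and the interview segment starts at 13:50, so the interview segment is first.

the interview segment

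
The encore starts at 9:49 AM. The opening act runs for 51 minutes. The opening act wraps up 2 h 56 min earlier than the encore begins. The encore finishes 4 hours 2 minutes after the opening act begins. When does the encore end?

The opening act ends at 9:49 AM − 176 min = 6:53 AM.
The opening act starts at 6:53 AM − 51 min = 6:02 AM.
The encore ends at 6:02 AM + 242 min = 10:04 AM.

10:04 AM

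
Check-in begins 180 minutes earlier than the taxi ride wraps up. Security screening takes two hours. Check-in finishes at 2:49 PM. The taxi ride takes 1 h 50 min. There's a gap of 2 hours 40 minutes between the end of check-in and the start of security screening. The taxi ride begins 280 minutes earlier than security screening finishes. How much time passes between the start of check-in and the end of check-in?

70 minutes

Security screening starts at 2:49 PM + 160 min = 5:29 PM.
Security screening ends at 5:29 PM + 120 min = 7:29 PM.
The taxi ride starts at 7:29 PM − 280 min = 2:49 PM.
The taxi ride ends at 2:49 PM + 110 min = 4:39 PM.
Check-in starts at 4:39 PM − 180 min = 1:39 PM.
From 1:39 PM to 2:49 PM is 70 minutes.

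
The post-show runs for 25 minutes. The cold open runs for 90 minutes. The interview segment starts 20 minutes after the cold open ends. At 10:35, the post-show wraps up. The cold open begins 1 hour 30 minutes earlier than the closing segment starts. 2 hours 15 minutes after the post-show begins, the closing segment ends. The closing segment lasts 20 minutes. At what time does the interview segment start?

12:25

The post-show starts at 10:35 − 25 min = 10:10.
The closing segment ends at 10:10 + 135 min = 12:25.
The closing segment starts at 12:25 − 20 min = 12:05.
The cold open starts at 12:05 − 90 min = 10:35.
The cold open ends at 10:35 + 90 min = 12:05.
The interview segment starts at 12:05 + 20 min = 12:25.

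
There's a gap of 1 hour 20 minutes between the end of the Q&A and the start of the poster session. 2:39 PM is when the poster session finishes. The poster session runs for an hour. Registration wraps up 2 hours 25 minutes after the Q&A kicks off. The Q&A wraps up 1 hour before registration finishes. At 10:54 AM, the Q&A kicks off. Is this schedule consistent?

Registration ends at 10:54 AM + 145 min = 1:19 PM.
The Q&A ends at 1:19 PM − 60 min = 12:19 PM.
The poster session starts at 12:19 PM + 80 min = 1:39 PM.
The poster session ends at 1:39 PM + 60 min = 2:39 PM.
That matches the stated 2:39 PM, so the schedule is consistent.

Yes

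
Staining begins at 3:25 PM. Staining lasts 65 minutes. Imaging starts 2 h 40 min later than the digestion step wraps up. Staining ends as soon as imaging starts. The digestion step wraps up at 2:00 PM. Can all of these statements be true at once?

No

Imaging starts at 2:00 PM + 160 min = 4:40 PM.
So staining ends at 4:40 PM.
Staining starts at 4:40 PM − 65 min = 3:35 PM.
But staining is also said to start at 3:25 PM — a 10-minute conflict.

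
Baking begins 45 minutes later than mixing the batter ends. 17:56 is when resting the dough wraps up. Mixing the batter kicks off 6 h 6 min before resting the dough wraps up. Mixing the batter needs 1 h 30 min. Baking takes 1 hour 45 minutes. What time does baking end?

15:50

Mixing the batter starts at 17:56 − 366 min = 11:50.
Mixing the batter ends at 11:50 + 90 min = 13:20.
Baking starts at 13:20 + 45 min = 14:05.
Baking ends at 14:05 + 105 min = 15:50.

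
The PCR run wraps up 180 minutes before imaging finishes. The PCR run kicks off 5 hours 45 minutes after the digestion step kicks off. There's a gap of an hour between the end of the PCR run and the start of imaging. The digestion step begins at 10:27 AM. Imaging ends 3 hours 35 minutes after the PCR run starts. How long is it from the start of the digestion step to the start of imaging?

440 minutes

The PCR run starts at 10:27 AM + 345 min = 4:12 PM.
Imaging ends at 4:12 PM + 215 min = 7:47 PM.
The PCR run ends at 7:47 PM − 180 min = 4:47 PM.
Imaging starts at 4:47 PM + 60 min = 5:47 PM.
From 10:27 AM to 5:47 PM is 440 minutes.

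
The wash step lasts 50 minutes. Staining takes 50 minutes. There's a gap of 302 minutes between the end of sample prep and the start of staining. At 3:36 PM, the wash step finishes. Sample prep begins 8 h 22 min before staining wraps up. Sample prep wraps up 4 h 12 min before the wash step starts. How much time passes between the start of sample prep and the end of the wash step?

The wash step starts at 3:36 PM − 50 min = 2:46 PM.
Sample prep ends at 2:46 PM − 252 min = 10:34 AM.
Staining starts at 10:34 AM + 302 min = 3:36 PM.
Staining ends at 3:36 PM + 50 min = 4:26 PM.
Sample prep starts at 4:26 PM − 502 min = 8:04 AM.
From 8:04 AM to 3:36 PM is 7 h 32 min.

7 h 32 min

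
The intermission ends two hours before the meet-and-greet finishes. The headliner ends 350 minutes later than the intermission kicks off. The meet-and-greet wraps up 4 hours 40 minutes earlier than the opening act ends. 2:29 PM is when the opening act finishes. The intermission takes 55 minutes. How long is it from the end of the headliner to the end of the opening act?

1 hour 45 minutes

The meet-and-greet ends at 2:29 PM − 280 min = 9:49 AM.
The intermission ends at 9:49 AM − 120 min = 7:49 AM.
The intermission starts at 7:49 AM − 55 min = 6:54 AM.
The headliner ends at 6:54 AM + 350 min = 12:44 PM.
From 12:44 PM to 2:29 PM is 1 hour 45 minutes.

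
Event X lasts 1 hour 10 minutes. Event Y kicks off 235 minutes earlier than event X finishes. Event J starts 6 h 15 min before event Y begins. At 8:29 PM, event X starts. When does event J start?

Event X ends at 8:29 PM + 70 min = 9:39 PM.
Event Y starts at 9:39 PM − 235 min = 5:44 PM.
Event J starts at 5:44 PM − 375 min = 11:29 AM.

11:29 AM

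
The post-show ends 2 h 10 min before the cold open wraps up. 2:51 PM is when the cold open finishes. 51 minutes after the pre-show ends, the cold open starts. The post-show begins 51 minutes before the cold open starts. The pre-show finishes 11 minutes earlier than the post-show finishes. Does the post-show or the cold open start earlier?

The post-show ends at 2:51 PM − 130 min = 12:41 PM.
The pre-show ends at 12:41 PM − 11 min = 12:30 PM.
The cold open starts at 12:30 PM + 51 min = 1:21 PM.
The post-show starts at 1:21 PM − 51 min = 12:30 PM.
The post-show starts at 12:30 PM and the cold open starts at 1:21 PM, so the post-show is first.

the post-show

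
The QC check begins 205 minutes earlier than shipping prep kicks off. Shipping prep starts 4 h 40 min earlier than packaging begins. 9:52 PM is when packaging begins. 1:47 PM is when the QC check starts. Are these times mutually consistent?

Yes

Shipping prep starts at 9:52 PM − 280 min = 5:12 PM.
The QC check starts at 5:12 PM − 205 min = 1:47 PM.
That matches the stated 1:47 PM, so the schedule is consistent.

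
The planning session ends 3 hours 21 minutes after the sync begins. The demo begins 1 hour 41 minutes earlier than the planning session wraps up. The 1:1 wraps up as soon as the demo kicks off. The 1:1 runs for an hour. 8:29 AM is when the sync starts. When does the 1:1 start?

9:09 AM

The planning session ends at 8:29 AM + 201 min = 11:50 AM.
The demo starts at 11:50 AM − 101 min = 10:09 AM.
So the 1:1 ends at 10:09 AM.
The 1:1 starts at 10:09 AM − 60 min = 9:09 AM.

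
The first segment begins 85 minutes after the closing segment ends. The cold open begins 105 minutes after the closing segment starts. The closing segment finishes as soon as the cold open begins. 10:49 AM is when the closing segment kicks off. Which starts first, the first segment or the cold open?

The cold open starts at 10:49 AM + 105 min = 12:34 PM.
So the closing segment ends at 12:34 PM.
The first segment starts at 12:34 PM + 85 min = 1:59 PM.
The first segment starts at 1:59 PM and the cold open starts at 12:34 PM, so the cold open is first.

the cold open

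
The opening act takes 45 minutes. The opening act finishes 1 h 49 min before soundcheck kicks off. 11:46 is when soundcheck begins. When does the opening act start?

The opening act ends at 11:46 − 109 min = 09:57.
The opening act starts at 09:57 − 45 min = 09:12.

09:12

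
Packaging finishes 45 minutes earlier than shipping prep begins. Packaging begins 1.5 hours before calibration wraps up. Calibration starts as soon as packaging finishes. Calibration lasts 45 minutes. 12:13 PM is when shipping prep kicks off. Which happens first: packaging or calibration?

Packaging ends at 12:13 PM − 45 min = 11:28 AM.
So calibration starts at 11:28 AM.
Calibration ends at 11:28 AM + 45 min = 12:13 PM.
Packaging starts at 12:13 PM − 90 min = 10:43 AM.
Packaging starts at 10:43 AM and calibration starts at 11:28 AM, so packaging is first.

packaging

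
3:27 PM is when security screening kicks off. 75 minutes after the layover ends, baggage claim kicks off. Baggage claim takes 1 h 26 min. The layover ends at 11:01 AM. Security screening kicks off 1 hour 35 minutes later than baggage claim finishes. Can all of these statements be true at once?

Baggage claim starts at 11:01 AM + 75 min = 12:16 PM.
Baggage claim ends at 12:16 PM + 86 min = 1:42 PM.
Security screening starts at 1:42 PM + 95 min = 3:17 PM.
But security screening is also said to start at 3:27 PM — a 10-minute conflict.

No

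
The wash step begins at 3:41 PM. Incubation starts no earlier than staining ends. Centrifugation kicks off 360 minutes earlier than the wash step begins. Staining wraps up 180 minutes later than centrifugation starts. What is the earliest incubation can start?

12:41 PM

Centrifugation starts at 3:41 PM − 360 min = 9:41 AM.
Staining ends at 9:41 AM + 180 min = 12:41 PM.
Incubation is bounded by staining, so the earliest it can start is 12:41 PM.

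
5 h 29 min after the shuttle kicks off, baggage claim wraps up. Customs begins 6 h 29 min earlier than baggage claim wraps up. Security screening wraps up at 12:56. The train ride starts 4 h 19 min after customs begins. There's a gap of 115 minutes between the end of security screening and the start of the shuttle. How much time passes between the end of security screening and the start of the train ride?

5 h 14 min

The shuttle starts at 12:56 + 115 min = 14:51.
Baggage claim ends at 14:51 + 329 min = 20:20.
Customs starts at 20:20 − 389 min = 13:51.
The train ride starts at 13:51 + 259 min = 18:10.
From 12:56 to 18:10 is 5 h 14 min.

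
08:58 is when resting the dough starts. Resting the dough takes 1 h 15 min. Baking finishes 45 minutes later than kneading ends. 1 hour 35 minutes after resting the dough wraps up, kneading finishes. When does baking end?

12:33

Resting the dough ends at 08:58 + 75 min = 10:13.
Kneading ends at 10:13 + 95 min = 11:48.
Baking ends at 11:48 + 45 min = 12:33.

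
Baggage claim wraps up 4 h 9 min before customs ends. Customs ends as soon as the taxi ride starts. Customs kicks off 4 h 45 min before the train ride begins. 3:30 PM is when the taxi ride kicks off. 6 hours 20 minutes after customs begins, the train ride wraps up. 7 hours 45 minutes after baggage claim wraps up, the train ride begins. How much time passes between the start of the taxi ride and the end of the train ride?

Customs ends at 3:30 PM.
Baggage claim ends at 3:30 PM − 249 min = 11:21 AM.
The train ride starts at 11:21 AM + 465 min = 7:06 PM.
Customs starts at 7:06 PM − 285 min = 2:21 PM.
The train ride ends at 2:21 PM + 380 min = 8:41 PM.
From 3:30 PM to 8:41 PM is 5 h 11 min.

5 h 11 min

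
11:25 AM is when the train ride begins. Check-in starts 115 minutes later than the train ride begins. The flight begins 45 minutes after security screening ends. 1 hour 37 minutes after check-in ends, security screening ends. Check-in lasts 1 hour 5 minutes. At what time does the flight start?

4:47 PM

Check-in starts at 11:25 AM + 115 min = 1:20 PM.
Check-in ends at 1:20 PM + 65 min = 2:25 PM.
Security screening ends at 2:25 PM + 97 min = 4:02 PM.
The flight starts at 4:02 PM + 45 min = 4:47 PM.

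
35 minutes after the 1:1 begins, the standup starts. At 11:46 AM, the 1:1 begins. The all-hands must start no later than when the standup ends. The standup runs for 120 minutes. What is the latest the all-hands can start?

The standup starts at 11:46 AM + 35 min = 12:21 PM.
The standup ends at 12:21 PM + 120 min = 2:21 PM.
The all-hands is bounded by the standup, so the latest it can start is 2:21 PM.

2:21 PM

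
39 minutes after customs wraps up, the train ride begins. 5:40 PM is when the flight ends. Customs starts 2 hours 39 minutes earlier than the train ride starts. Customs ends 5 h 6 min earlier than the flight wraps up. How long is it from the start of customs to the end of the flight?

Customs ends at 5:40 PM − 306 min = 12:34 PM.
The train ride starts at 12:34 PM + 39 min = 1:13 PM.
Customs starts at 1:13 PM − 159 min = 10:34 AM.
From 10:34 AM to 5:40 PM is 7 hours 6 minutes.

7 hours 6 minutes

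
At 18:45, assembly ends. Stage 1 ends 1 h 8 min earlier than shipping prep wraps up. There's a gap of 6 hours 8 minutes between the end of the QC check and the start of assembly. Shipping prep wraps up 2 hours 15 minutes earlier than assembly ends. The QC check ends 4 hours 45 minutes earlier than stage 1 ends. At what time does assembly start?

Shipping prep ends at 18:45 − 135 min = 16:30.
Stage 1 ends at 16:30 − 68 min = 15:22.
The QC check ends at 15:22 − 285 min = 10:37.
Assembly starts at 10:37 + 368 min = 16:45.

16:45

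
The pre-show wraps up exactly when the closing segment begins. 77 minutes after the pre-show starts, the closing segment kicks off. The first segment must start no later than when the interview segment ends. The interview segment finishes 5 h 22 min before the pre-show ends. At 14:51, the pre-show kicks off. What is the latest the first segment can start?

The closing segment starts at 14:51 + 77 min = 16:08.
So the pre-show ends at 16:08.
The interview segment ends at 16:08 − 322 min = 10:46.
The first segment is bounded by the interview segment, so the latest it can start is 10:46.

10:46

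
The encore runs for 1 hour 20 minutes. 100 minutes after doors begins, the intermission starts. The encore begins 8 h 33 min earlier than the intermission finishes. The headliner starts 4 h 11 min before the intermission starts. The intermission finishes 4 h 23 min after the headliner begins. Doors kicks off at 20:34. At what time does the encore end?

15:13

The intermission starts at 20:34 + 100 min = 22:14.
The headliner starts at 22:14 − 251 min = 18:03.
The intermission ends at 18:03 + 263 min = 22:26.
The encore starts at 22:26 − 513 min = 13:53.
The encore ends at 13:53 + 80 min = 15:13.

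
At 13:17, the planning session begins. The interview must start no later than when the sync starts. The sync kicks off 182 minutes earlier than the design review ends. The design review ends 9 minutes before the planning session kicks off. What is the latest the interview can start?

The design review ends at 13:17 − 9 min = 13:08.
The sync starts at 13:08 − 182 min = 10:06.
The interview is bounded by the sync, so the latest it can start is 10:06.

10:06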